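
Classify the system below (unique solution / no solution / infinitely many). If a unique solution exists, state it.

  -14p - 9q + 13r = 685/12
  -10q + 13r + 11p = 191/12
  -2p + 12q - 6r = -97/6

Row-reduce the augmented matrix:
R1 ← R1 / (-14).
R2 ← R2 − 11·R1.
R3 ← R3 + 2·R1.
R2 ← R2 / (-239/14).
R1 ← R1 − 9/14·R2.
R3 ← R3 − 93/7·R2.
R3 ← R3 / (2440/239).
R1 ← R1 + 13/239·R3.
R2 ← R2 + 325/239·R3.
Reading off the reduced rows gives p = -5/3, q = -1/2, r = 9/4.

p = -5/3, q = -1/2, r = 9/4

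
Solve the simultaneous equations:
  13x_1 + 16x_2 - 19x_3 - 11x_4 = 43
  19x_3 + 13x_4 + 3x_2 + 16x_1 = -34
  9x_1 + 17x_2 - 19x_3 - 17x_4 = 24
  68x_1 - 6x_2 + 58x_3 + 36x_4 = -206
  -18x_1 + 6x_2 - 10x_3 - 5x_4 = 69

x_1 = -2, x_2 = 3, x_3 = -4, x_4 = 5

Row-reduce the augmented matrix:
R1 ← R1 / (13).
R2 ← R2 − 16·R1.
R3 ← R3 − 9·R1.
R4 ← R4 − 68·R1.
R5 ← R5 + 18·R1.
R2 ← R2 / (-217/13).
R1 ← R1 − 16/13·R2.
R3 ← R3 − 77/13·R2.
R4 ← R4 + 1166/13·R2.
R5 ← R5 − 366/13·R2.
R3 ← R3 / (285/31).
R1 ← R1 − 361/217·R3.
R2 ← R2 + 551/217·R3.
R4 ← R4 + 15268/217·R3.
R5 ← R5 − 7634/217·R3.
R4 ← R4 / (-97382/1995).
R1 ← R1 − 116/105·R4.
R2 ← R2 + 166/105·R4.
R3 ← R3 − 1/285·R4.
R5 ← R5 − 48691/1995·R4.
R5 reduces to 0 = 0, so the extra equation is consistent.
Reading off the reduced rows gives x_1 = -2, x_2 = 3, x_3 = -4, x_4 = 5.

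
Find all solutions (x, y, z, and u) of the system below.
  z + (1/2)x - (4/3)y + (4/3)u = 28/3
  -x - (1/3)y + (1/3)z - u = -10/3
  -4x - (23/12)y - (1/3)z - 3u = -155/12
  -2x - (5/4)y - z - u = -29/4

Row-reduce:
R1 ← R1 / (1/2).
R2 ← R2 + 1·R1.
R3 ← R3 + 4·R1.
R4 ← R4 + 2·R1.
R2 ← R2 / (-3).
R1 ← R1 + 8/3·R2.
R3 ← R3 + 151/12·R2.
R4 ← R4 + 79/12·R2.
R3 ← R3 / (-229/108).
R1 ← R1 + 2/27·R3.
R2 ← R2 + 7/9·R3.
R4 ← R4 + 229/108·R3.
Row 4 reduces to 0 = -1, a contradiction. The system is inconsistent.

no solution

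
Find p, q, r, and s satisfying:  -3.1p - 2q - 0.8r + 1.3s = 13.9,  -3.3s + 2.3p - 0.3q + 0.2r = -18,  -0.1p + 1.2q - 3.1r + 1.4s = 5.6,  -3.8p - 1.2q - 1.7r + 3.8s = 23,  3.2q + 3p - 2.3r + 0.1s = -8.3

Row-reduce the augmented matrix:
R1 ← R1 / (-31/10).
R2 ← R2 − 23/10·R1.
R3 ← R3 + 1/10·R1.
R4 ← R4 + 19/5·R1.
R5 ← R5 − 3·R1.
R2 ← R2 / (-553/310).
R1 ← R1 − 20/31·R2.
R3 ← R3 − 196/155·R2.
R4 ← R4 − 194/155·R2.
R5 ← R5 − 196/155·R2.
R3 ← R3 / (-2649/790).
R1 ← R1 − 64/553·R3.
R2 ← R2 − 122/553·R3.
R4 ← R4 + 1101/1106·R3.
R5 ← R5 + 2649/790·R3.
R4 ← R4 / (8111/12362).
R1 ← R1 + 23629/18543·R4.
R2 ← R2 − 23914/18543·R4.
R3 ← R3 − 235/2649·R4.
R5 reduces to 0 = 0, so the extra equation is consistent.
Reading off the reduced rows gives p = -6, q = 3, r = 0, s = 1.

p = -6, q = 3, r = 0, s = 1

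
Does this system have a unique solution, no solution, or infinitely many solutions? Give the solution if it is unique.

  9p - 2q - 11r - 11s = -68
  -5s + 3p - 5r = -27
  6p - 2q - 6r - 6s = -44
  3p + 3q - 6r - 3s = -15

no solution

Row-reduce:
R1 ← R1 / (9).
R2 ← R2 − 3·R1.
R3 ← R3 − 6·R1.
R4 ← R4 − 3·R1.
R2 ← R2 / (2/3).
R1 ← R1 + 2/9·R2.
R3 ← R3 + 2/3·R2.
R4 ← R4 − 11/3·R2.
Swap R3 and R4.
R3 ← R3 / (5).
R1 ← R1 + 5/3·R3.
R2 ← R2 + 2·R3.
Row 4 reduces to 0 = -3, a contradiction. The system is inconsistent.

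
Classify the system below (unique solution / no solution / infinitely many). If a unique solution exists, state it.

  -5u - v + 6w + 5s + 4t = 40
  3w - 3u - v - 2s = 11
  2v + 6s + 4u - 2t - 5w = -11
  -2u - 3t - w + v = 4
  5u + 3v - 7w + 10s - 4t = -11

infinitely many solutions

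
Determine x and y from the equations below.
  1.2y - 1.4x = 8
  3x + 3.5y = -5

x = -4, y = 2

Row-reduce the augmented matrix:
R1 ← R1 / (-7/5).
R2 ← R2 − 3·R1.
R2 ← R2 / (85/14).
R1 ← R1 + 6/7·R2.
Reading off the reduced rows gives x = -4, y = 2.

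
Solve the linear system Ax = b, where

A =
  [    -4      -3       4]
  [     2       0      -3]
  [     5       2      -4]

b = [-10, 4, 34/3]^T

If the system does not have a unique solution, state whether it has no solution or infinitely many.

x_1 = 2, x_2 = 2/3, x_3 = 0

Row-reduce the augmented matrix:
R1 ← R1 / (-4).
R2 ← R2 − 2·R1.
R3 ← R3 − 5·R1.
R2 ← R2 / (-3/2).
R1 ← R1 − 3/4·R2.
R3 ← R3 + 7/4·R2.
R3 ← R3 / (13/6).
R1 ← R1 + 3/2·R3.
R2 ← R2 − 2/3·R3.
Reading off the reduced rows gives x_1 = 2, x_2 = 2/3, x_3 = 0.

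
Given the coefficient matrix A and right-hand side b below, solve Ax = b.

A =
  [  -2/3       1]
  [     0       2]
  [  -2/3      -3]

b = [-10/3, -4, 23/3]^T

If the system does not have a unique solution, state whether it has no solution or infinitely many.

Row-reduce:
R1 ← R1 / (-2/3).
R3 ← R3 + 2/3·R1.
R2 ← R2 / (2).
R1 ← R1 + 3/2·R2.
R3 ← R3 + 4·R2.
Row 3 reduces to 0 = 3, a contradiction. The system is inconsistent.

no solution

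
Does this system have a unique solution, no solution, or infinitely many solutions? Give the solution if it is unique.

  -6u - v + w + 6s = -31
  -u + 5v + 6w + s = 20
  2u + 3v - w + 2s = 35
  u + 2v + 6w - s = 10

u = 6, v = 6, w = -1, s = 2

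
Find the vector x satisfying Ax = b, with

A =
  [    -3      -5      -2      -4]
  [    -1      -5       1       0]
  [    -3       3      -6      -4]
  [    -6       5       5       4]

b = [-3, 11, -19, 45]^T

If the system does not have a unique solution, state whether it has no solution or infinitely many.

Row-reduce the augmented matrix:
R1 ← R1 / (-3).
R2 ← R2 + 1·R1.
R3 ← R3 + 3·R1.
R4 ← R4 + 6·R1.
R2 ← R2 / (-10/3).
R1 ← R1 − 5/3·R2.
R3 ← R3 − 8·R2.
R4 ← R4 − 15·R2.
Swap R3 and R4.
R3 ← R3 / (33/2).
R1 ← R1 − 3/2·R3.
R2 ← R2 + 1/2·R3.
R4 ← R4 / (16/5).
R1 ← R1 − 4/11·R4.
R2 ← R2 − 8/55·R4.
R3 ← R3 − 12/11·R4.
Reading off the reduced rows gives x_1 = -4, x_2 = -1, x_3 = 2, x_4 = 4.

x_1 = -4, x_2 = -1, x_3 = 2, x_4 = 4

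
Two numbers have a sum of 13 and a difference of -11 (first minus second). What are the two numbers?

Let x = first number, y = second number.
  x + y = 13
  -y + x = -11
Row-reduce the augmented matrix:
R2 ← R2 − 1·R1.
R2 ← R2 / (-2).
R1 ← R1 − 1·R2.
Reading off the reduced rows gives x = 1, y = 12.

first number: 1, second number: 12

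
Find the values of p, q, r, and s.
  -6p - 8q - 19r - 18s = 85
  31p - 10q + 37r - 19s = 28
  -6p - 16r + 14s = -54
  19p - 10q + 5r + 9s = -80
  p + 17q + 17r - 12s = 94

Row-reduce the augmented matrix:
R1 ← R1 / (-6).
R2 ← R2 − 31·R1.
R3 ← R3 + 6·R1.
R4 ← R4 − 19·R1.
R5 ← R5 − 1·R1.
R2 ← R2 / (-154/3).
R1 ← R1 − 4/3·R2.
R3 ← R3 − 8·R2.
R4 ← R4 + 106/3·R2.
R5 ← R5 − 47/3·R2.
R3 ← R3 / (-503/77).
R1 ← R1 − 243/154·R3.
R2 ← R2 − 367/308·R3.
R4 ← R4 + 1006/77·R3.
R5 ← R5 + 1489/308·R3.
Swap R4 and R5.
R4 ← R4 / (-30153/503).
R1 ← R1 − 1813/503·R4.
R2 ← R2 − 2432/503·R4.
R3 ← R3 + 1120/503·R4.
R5 reduces to 0 = 0, so the extra equation is consistent.
Reading off the reduced rows gives p = 0, q = 3, r = -1, s = -5.

p = 0, q = 3, r = -1, s = -5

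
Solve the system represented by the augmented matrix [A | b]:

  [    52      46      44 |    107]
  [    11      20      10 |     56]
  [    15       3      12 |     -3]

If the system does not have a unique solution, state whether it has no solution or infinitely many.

Row-reduce:
R1 ← R1 / (52).
R2 ← R2 − 11·R1.
R3 ← R3 − 15·R1.
R2 ← R2 / (267/26).
R1 ← R1 − 23/26·R2.
R3 ← R3 + 267/26·R2.
Row 3 reduces to 0 = -1/2, a contradiction. The system is inconsistent.

no solution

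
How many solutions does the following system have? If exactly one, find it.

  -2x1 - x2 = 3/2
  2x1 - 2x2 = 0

x1 = -1/2, x2 = -1/2

From equation 1: x2 = -3/2 − 2·x1.
Substitute into equation 2 and solve: x1 = -1/2.
Then x2 = -1/2.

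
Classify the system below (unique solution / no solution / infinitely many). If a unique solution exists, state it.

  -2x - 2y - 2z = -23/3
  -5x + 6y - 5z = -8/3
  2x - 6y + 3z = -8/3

x = 2/3, y = 3/2, z = 5/3

Row-reduce the augmented matrix:
R1 ← R1 / (-2).
R2 ← R2 + 5·R1.
R3 ← R3 − 2·R1.
R2 ← R2 / (11).
R1 ← R1 − 1·R2.
R3 ← R3 + 8·R2.
R1 ← R1 − 1·R3.
Reading off the reduced rows gives x = 2/3, y = 3/2, z = 5/3.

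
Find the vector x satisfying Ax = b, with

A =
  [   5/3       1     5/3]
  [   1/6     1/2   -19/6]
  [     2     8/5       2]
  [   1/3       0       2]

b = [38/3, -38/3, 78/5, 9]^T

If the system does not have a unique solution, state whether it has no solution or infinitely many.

no solution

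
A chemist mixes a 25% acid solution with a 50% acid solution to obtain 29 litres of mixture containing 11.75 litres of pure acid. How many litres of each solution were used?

litres of solution A: 11, litres of solution B: 18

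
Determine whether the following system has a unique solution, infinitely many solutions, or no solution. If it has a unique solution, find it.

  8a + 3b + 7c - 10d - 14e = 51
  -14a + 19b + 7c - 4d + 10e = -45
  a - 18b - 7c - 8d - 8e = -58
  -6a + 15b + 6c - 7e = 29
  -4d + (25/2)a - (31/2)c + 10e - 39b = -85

no solution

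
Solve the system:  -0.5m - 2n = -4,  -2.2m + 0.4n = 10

m = -4, n = 3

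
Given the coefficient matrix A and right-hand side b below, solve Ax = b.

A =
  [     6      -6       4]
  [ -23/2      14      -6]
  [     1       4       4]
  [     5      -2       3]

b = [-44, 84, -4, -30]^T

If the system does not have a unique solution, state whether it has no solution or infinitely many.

Row-reduce:
R1 ← R1 / (6).
R2 ← R2 + 23/2·R1.
R3 ← R3 − 1·R1.
R4 ← R4 − 5·R1.
R2 ← R2 / (5/2).
R1 ← R1 + 1·R2.
R3 ← R3 − 5·R2.
R4 ← R4 − 3·R2.
Swap R3 and R4.
R3 ← R3 / (-7/3).
R1 ← R1 − 4/3·R3.
R2 ← R2 − 2/3·R3.
Row 4 reduces to 0 = 4, a contradiction. The system is inconsistent.

no solution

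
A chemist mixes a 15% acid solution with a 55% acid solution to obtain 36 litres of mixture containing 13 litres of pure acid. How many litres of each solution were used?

Let a = litres of solution A, b = litres of solution B.
  a + b = 36
  (3/20)a + (11/20)b = 13
Row-reduce the augmented matrix:
R2 ← R2 − 3/20·R1.
R2 ← R2 / (2/5).
R1 ← R1 − 1·R2.
Reading off the reduced rows gives a = 17, b = 19.

litres of solution A: 17, litres of solution B: 19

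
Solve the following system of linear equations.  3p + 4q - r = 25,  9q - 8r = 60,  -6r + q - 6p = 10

Row-reduce:
R1 ← R1 / (3).
R3 ← R3 + 6·R1.
R2 ← R2 / (9).
R1 ← R1 − 4/3·R2.
R3 ← R3 − 9·R2.
Rank is 2 with 3 unknowns, leaving r free.

infinitely many solutions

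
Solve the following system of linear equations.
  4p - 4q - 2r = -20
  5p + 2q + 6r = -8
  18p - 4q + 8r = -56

infinitely many solutions

Row-reduce:
R1 ← R1 / (4).
R2 ← R2 − 5·R1.
R3 ← R3 − 18·R1.
R2 ← R2 / (7).
R1 ← R1 + 1·R2.
R3 ← R3 − 14·R2.
Rank is 2 with 3 unknowns, leaving r free.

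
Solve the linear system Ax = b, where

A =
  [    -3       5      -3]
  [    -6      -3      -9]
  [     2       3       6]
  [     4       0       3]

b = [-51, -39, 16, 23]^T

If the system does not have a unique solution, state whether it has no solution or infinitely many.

x_1 = 2, x_2 = -6, x_3 = 5

Row-reduce the augmented matrix:
R1 ← R1 / (-3).
R2 ← R2 + 6·R1.
R3 ← R3 − 2·R1.
R4 ← R4 − 4·R1.
R2 ← R2 / (-13).
R1 ← R1 + 5/3·R2.
R3 ← R3 − 19/3·R2.
R4 ← R4 − 20/3·R2.
R3 ← R3 / (33/13).
R1 ← R1 − 18/13·R3.
R2 ← R2 − 3/13·R3.
R4 ← R4 + 33/13·R3.
R4 reduces to 0 = 0, so the extra equation is consistent.
Reading off the reduced rows gives x_1 = 2, x_2 = -6, x_3 = 5.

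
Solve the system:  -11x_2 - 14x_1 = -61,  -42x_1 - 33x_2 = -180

no solution

Row-reduce:
R1 ← R1 / (-14).
R2 ← R2 + 42·R1.
Row 2 reduces to 0 = 3, a contradiction. The system is inconsistent.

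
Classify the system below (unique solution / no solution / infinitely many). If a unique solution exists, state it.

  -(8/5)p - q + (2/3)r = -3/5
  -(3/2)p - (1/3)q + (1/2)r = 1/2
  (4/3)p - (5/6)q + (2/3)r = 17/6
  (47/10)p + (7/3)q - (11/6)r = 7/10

Row-reduce the augmented matrix:
R1 ← R1 / (-8/5).
R2 ← R2 + 3/2·R1.
R3 ← R3 − 4/3·R1.
R4 ← R4 − 47/10·R1.
R2 ← R2 / (29/48).
R1 ← R1 − 5/8·R2.
R3 ← R3 + 5/3·R2.
R4 ← R4 + 29/48·R2.
R3 ← R3 / (229/261).
R1 ← R1 + 25/87·R3.
R2 ← R2 + 6/29·R3.
R4 reduces to 0 = 0, so the extra equation is consistent.
Reading off the reduced rows gives p = 1, q = 3, r = 6.

p = 1, q = 3, r = 6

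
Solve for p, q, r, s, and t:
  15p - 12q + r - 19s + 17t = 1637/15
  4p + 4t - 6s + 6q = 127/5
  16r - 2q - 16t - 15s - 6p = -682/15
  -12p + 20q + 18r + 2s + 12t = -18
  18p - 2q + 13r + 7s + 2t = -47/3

p = 4/5, q = -1/2, r = -5/3, s = -11/5, t = 3

Row-reduce the augmented matrix:
R1 ← R1 / (15).
R2 ← R2 − 4·R1.
R3 ← R3 + 6·R1.
R4 ← R4 + 12·R1.
R5 ← R5 − 18·R1.
R2 ← R2 / (46/5).
R1 ← R1 + 4/5·R2.
R3 ← R3 + 34/5·R2.
R4 ← R4 − 52/5·R2.
R5 ← R5 − 62/5·R2.
R3 ← R3 / (1118/69).
R1 ← R1 − 1/23·R3.
R2 ← R2 + 2/69·R3.
R4 ← R4 − 1318/69·R3.
R5 ← R5 − 839/69·R3.
R4 ← R4 / (8559/559).
R1 ← R1 + 1437/1118·R4.
R2 ← R2 + 80/559·R4.
R3 ← R3 + 1607/1118·R4.
R5 ← R5 − 54263/1118·R4.
R5 ← R5 / (-123056/951).
R1 ← R1 − 1351/317·R5.
R2 ← R2 − 262/951·R5.
R3 ← R3 − 2786/951·R5.
R4 ← R4 − 2330/951·R5.
Reading off the reduced rows gives p = 4/5, q = -1/2, r = -5/3, s = -11/5, t = 3.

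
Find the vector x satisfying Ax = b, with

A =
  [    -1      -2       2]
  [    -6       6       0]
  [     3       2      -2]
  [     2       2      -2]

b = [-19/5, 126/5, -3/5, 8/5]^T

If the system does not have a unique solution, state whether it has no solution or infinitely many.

x_1 = -11/5, x_2 = 2, x_3 = -1

Row-reduce the augmented matrix:
R1 ← R1 / (-1).
R2 ← R2 + 6·R1.
R3 ← R3 − 3·R1.
R4 ← R4 − 2·R1.
R2 ← R2 / (18).
R1 ← R1 − 2·R2.
R3 ← R3 + 4·R2.
R4 ← R4 + 2·R2.
R3 ← R3 / (4/3).
R1 ← R1 + 2/3·R3.
R2 ← R2 + 2/3·R3.
R4 ← R4 − 2/3·R3.
R4 reduces to 0 = 0, so the extra equation is consistent.
Reading off the reduced rows gives x_1 = -11/5, x_2 = 2, x_3 = -1.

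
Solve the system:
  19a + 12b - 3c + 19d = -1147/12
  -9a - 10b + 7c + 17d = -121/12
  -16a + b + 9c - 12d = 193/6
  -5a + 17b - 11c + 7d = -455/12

a = -4/3, b = -8/3, c = -3/2, d = -9/4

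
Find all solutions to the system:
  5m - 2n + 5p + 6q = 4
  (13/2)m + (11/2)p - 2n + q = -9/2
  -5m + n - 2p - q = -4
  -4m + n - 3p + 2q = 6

no solution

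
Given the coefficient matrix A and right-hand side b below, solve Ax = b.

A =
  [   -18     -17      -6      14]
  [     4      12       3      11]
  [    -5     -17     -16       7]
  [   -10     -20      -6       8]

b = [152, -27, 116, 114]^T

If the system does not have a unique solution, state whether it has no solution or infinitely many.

Row-reduce the augmented matrix:
R1 ← R1 / (-18).
R2 ← R2 − 4·R1.
R3 ← R3 + 5·R1.
R4 ← R4 + 10·R1.
R2 ← R2 / (74/9).
R1 ← R1 − 17/18·R2.
R3 ← R3 + 221/18·R2.
R4 ← R4 + 95/9·R2.
R3 ← R3 / (-1753/148).
R1 ← R1 − 21/148·R3.
R2 ← R2 − 15/74·R3.
R4 ← R4 + 39/74·R3.
R4 ← R4 / (30260/1753).
R1 ← R1 + 3697/1753·R4.
R2 ← R2 − 3734/1753·R4.
R3 ← R3 + 3579/1753·R4.
Reading off the reduced rows gives x_1 = -4, x_2 = -2, x_3 = -3, x_4 = 2.

x_1 = -4, x_2 = -2, x_3 = -3, x_4 = 2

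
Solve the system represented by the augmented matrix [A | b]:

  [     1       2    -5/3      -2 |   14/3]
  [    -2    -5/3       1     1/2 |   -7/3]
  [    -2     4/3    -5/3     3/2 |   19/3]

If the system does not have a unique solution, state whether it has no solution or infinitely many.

infinitely many solutions

Row-reduce:
R2 ← R2 + 2·R1.
R3 ← R3 + 2·R1.
R2 ← R2 / (7/3).
R1 ← R1 − 2·R2.
R3 ← R3 − 16/3·R2.
R3 ← R3 / (1/3).
R1 ← R1 − 1/3·R3.
R2 ← R2 + 1·R3.
Rank is 3 with 4 unknowns, leaving x_4 free.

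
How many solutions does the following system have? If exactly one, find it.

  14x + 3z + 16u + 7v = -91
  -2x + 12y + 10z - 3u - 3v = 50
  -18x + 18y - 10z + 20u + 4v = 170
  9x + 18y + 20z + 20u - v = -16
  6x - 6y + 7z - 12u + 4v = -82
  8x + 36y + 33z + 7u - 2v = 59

x = -3, y = 6, z = -4, u = -1, v = -3

Row-reduce the augmented matrix:
R1 ← R1 / (14).
R2 ← R2 + 2·R1.
R3 ← R3 + 18·R1.
R4 ← R4 − 9·R1.
R5 ← R5 − 6·R1.
R6 ← R6 − 8·R1.
R2 ← R2 / (12).
R3 ← R3 − 18·R2.
R4 ← R4 − 18·R2.
R5 ← R5 + 6·R2.
R6 ← R6 − 36·R2.
R3 ← R3 / (-305/14).
R1 ← R1 − 3/14·R3.
R2 ← R2 − 73/84·R3.
R4 ← R4 − 17/7·R3.
R5 ← R5 − 153/14·R3.
R4 ← R4 / (9411/610).
R1 ← R1 − 947/610·R4.
R2 ← R2 − 977/610·R4.
R3 ← R3 + 583/305·R4.
R5 ← R5 − 511/305·R4.
R5 ← R5 / (76267/9411).
R1 ← R1 − 6865/9411·R5.
R2 ← R2 − 5138/9411·R5.
R3 ← R3 + 7747/9411·R5.
R4 ← R4 + 437/9411·R5.
R6 reduces to 0 = 0, so the extra equation is consistent.
Reading off the reduced rows gives x = -3, y = 6, z = -4, u = -1, v = -3.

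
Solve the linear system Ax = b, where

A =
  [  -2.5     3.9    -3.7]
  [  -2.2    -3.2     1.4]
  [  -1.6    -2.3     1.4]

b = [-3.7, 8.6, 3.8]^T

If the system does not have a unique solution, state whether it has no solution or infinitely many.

x_1 = 1, x_2 = -6, x_3 = -6

Row-reduce the augmented matrix:
R1 ← R1 / (-5/2).
R2 ← R2 + 11/5·R1.
R3 ← R3 + 8/5·R1.
R2 ← R2 / (-829/125).
R1 ← R1 + 39/25·R2.
R3 ← R3 + 1199/250·R2.
R3 ← R3 / (1662/4145).
R1 ← R1 − 319/829·R3.
R2 ← R2 + 582/829·R3.
Reading off the reduced rows gives x_1 = 1, x_2 = -6, x_3 = -6.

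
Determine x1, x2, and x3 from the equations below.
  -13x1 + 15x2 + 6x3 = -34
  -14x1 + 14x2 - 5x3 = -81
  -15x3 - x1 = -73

x1 = -2, x2 = -6, x3 = 5

Row-reduce the augmented matrix:
R1 ← R1 / (-13).
R2 ← R2 + 14·R1.
R3 ← R3 + 1·R1.
R2 ← R2 / (-28/13).
R1 ← R1 + 15/13·R2.
R3 ← R3 + 15/13·R2.
R3 ← R3 / (-261/28).
R1 ← R1 − 159/28·R3.
R2 ← R2 − 149/28·R3.
Reading off the reduced rows gives x1 = -2, x2 = -6, x3 = 5.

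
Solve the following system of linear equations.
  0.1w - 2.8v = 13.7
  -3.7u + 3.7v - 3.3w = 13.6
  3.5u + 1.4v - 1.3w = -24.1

Row-reduce the augmented matrix:
Swap R1 and R2.
R1 ← R1 / (-37/10).
R3 ← R3 − 7/2·R1.
R2 ← R2 / (-14/5).
R1 ← R1 + 1·R2.
R3 ← R3 − 49/10·R2.
R3 ← R3 / (-1257/296).
R1 ← R1 − 887/1036·R3.
R2 ← R2 + 1/28·R3.
Reading off the reduced rows gives u = -6, v = -5, w = -3.

u = -6, v = -5, w = -3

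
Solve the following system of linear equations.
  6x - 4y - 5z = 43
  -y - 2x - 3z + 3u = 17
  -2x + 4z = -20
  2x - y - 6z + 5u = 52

x = 4, y = -1, z = -3, u = 5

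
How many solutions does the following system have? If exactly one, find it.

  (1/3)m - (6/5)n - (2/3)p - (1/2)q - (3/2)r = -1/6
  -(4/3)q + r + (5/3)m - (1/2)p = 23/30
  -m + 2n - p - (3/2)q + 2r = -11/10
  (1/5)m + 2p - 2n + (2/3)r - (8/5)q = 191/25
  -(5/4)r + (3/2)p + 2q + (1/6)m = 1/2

m = 0, n = -1/2, p = 11/5, q = -7/5, r = 0

Row-reduce the augmented matrix:
R1 ← R1 / (1/3).
R2 ← R2 − 5/3·R1.
R3 ← R3 + 1·R1.
R4 ← R4 − 1/5·R1.
R5 ← R5 − 1/6·R1.
R2 ← R2 / (6).
R1 ← R1 + 18/5·R2.
R3 ← R3 + 8/5·R2.
R4 ← R4 + 32/25·R2.
R5 ← R5 − 3/5·R2.
R3 ← R3 / (-101/45).
R1 ← R1 + 3/10·R3.
R2 ← R2 − 17/36·R3.
R4 ← R4 − 676/225·R3.
R5 ← R5 − 31/20·R3.
R4 ← R4 / (-4697/1010).
R1 ← R1 + 89/202·R4.
R2 ← R2 + 75/202·R4.
R3 ← R3 − 121/101·R4.
R5 ← R5 − 335/1212·R4.
R5 ← R5 / (-40853/30744).
R1 ← R1 − 1745/5124·R5.
R2 ← R2 − 3835/3416·R5.
R3 ← R3 − 2291/2562·R5.
R4 ← R4 + 845/1281·R5.
Reading off the reduced rows gives m = 0, n = -1/2, p = 11/5, q = -7/5, r = 0.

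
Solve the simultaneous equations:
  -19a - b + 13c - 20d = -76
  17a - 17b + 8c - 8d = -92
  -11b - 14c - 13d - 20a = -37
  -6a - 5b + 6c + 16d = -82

a = 2, b = 6, c = -4, d = -1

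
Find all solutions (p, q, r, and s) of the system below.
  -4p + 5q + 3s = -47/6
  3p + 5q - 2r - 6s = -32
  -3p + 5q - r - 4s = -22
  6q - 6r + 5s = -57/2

Row-reduce the augmented matrix:
R1 ← R1 / (-4).
R2 ← R2 − 3·R1.
R3 ← R3 + 3·R1.
R2 ← R2 / (35/4).
R1 ← R1 + 5/4·R2.
R3 ← R3 − 5/4·R2.
R4 ← R4 − 6·R2.
R3 ← R3 / (-5/7).
R1 ← R1 + 2/7·R3.
R2 ← R2 + 8/35·R3.
R4 ← R4 + 162/35·R3.
R4 ← R4 / (223/5).
R1 ← R1 − 1·R4.
R2 ← R2 − 7/5·R4.
R3 ← R3 − 8·R4.
Reading off the reduced rows gives p = -2/3, q = -3, r = 3, s = 3/2.

p = -2/3, q = -3, r = 3, s = 3/2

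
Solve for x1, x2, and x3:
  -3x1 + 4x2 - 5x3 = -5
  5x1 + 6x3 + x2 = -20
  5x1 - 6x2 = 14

Row-reduce the augmented matrix:
R1 ← R1 / (-3).
R2 ← R2 − 5·R1.
R3 ← R3 − 5·R1.
R2 ← R2 / (23/3).
R1 ← R1 + 4/3·R2.
R3 ← R3 − 2/3·R2.
R3 ← R3 / (-187/23).
R1 ← R1 − 29/23·R3.
R2 ← R2 + 7/23·R3.
Reading off the reduced rows gives x1 = -2, x2 = -4, x3 = -1.

x1 = -2, x2 = -4, x3 = -1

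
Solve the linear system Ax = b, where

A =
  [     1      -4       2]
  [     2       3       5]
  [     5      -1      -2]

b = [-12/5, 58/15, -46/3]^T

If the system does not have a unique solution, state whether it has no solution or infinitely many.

Row-reduce the augmented matrix:
R2 ← R2 − 2·R1.
R3 ← R3 − 5·R1.
R2 ← R2 / (11).
R1 ← R1 + 4·R2.
R3 ← R3 − 19·R2.
R3 ← R3 / (-151/11).
R1 ← R1 − 26/11·R3.
R2 ← R2 − 1/11·R3.
Reading off the reduced rows gives x_1 = -12/5, x_2 = 2/3, x_3 = 4/3.

x_1 = -12/5, x_2 = 2/3, x_3 = 4/3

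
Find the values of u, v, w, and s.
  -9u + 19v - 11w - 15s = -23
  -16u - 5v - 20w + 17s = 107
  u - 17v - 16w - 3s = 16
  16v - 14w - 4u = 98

u = 5, v = 3, w = -5, s = 6

Row-reduce the augmented matrix:
R1 ← R1 / (-9).
R2 ← R2 + 16·R1.
R3 ← R3 − 1·R1.
R4 ← R4 + 4·R1.
R2 ← R2 / (-349/9).
R1 ← R1 + 19/9·R2.
R3 ← R3 + 134/9·R2.
R4 ← R4 − 68/9·R2.
R3 ← R3 / (-5951/349).
R1 ← R1 − 435/349·R3.
R2 ← R2 − 4/349·R3.
R4 ← R4 + 3210/349·R3.
R4 ← R4 / (14464/541).
R1 ← R1 + 1232/541·R4.
R2 ← R2 + 617/541·R4.
R3 ← R3 − 680/541·R4.
Reading off the reduced rows gives u = 5, v = 3, w = -5, s = 6.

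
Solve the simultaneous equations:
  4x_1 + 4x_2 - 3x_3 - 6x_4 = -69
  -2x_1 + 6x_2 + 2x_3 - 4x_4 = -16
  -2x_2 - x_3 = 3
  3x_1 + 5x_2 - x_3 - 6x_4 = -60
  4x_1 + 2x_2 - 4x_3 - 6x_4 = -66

x_1 = -6, x_2 = -3, x_3 = 3, x_4 = 4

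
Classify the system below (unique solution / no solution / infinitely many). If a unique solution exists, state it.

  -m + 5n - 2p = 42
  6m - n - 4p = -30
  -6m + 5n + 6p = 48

Row-reduce the augmented matrix:
R1 ← R1 / (-1).
R2 ← R2 − 6·R1.
R3 ← R3 + 6·R1.
R2 ← R2 / (29).
R1 ← R1 + 5·R2.
R3 ← R3 + 25·R2.
R3 ← R3 / (122/29).
R1 ← R1 + 22/29·R3.
R2 ← R2 + 16/29·R3.
Reading off the reduced rows gives m = -6, n = 6, p = -3.

m = -6, n = 6, p = -3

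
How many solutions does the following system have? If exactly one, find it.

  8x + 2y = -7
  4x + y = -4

no solution

Row-reduce:
R1 ← R1 / (8).
R2 ← R2 − 4·R1.
Row 2 reduces to 0 = -1/2, a contradiction. The system is inconsistent.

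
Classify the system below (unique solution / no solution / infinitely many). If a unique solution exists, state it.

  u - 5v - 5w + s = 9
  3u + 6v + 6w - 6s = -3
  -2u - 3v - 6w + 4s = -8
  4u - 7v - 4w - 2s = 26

infinitely many solutions

Row-reduce:
R2 ← R2 − 3·R1.
R3 ← R3 + 2·R1.
R4 ← R4 − 4·R1.
R2 ← R2 / (21).
R1 ← R1 + 5·R2.
R3 ← R3 + 13·R2.
R4 ← R4 − 13·R2.
R3 ← R3 / (-3).
R2 ← R2 − 1·R3.
R4 ← R4 − 3·R3.
Rank is 3 with 4 unknowns, leaving s free.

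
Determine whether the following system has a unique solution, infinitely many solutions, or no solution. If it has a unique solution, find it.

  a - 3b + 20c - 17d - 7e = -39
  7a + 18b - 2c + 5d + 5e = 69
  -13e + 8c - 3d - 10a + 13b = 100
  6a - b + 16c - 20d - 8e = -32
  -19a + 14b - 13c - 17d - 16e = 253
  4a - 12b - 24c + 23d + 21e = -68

a = -5, b = 6, c = -3, d = -3, e = 1

Row-reduce the augmented matrix:
R2 ← R2 − 7·R1.
R3 ← R3 + 10·R1.
R4 ← R4 − 6·R1.
R5 ← R5 + 19·R1.
R6 ← R6 − 4·R1.
R2 ← R2 / (39).
R1 ← R1 + 3·R2.
R3 ← R3 + 17·R2.
R4 ← R4 − 17·R2.
R5 ← R5 + 43·R2.
R3 ← R3 / (5698/39).
R1 ← R1 − 118/13·R3.
R2 ← R2 + 142/39·R3.
R4 ← R4 + 1642/39·R3.
R5 ← R5 − 8207/39·R3.
R6 ← R6 + 104·R3.
R4 ← R4 / (-18031/2849).
R1 ← R1 + 204/2849·R4.
R2 ← R2 − 613/2849·R4.
R3 ← R3 + 4639/5698·R4.
R5 ← R5 + 182089/5698·R4.
R6 ← R6 − 18031/2849·R4.
R5 ← R5 / (538762/18031).
R1 ← R1 − 16652/18031·R5.
R2 ← R2 + 5844/18031·R5.
R3 ← R3 − 8141/18031·R5.
R4 ← R4 − 19013/18031·R5.
R6 reduces to 0 = 0, so the extra equation is consistent.
Reading off the reduced rows gives a = -5, b = 6, c = -3, d = -3, e = 1.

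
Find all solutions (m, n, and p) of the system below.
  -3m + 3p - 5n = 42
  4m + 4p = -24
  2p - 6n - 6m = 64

m = -5, n = -6, p = -1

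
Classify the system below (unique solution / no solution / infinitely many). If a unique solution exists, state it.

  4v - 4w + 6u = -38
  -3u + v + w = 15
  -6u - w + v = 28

u = -5, v = -1, w = 1

Row-reduce the augmented matrix:
R1 ← R1 / (6).
R2 ← R2 + 3·R1.
R3 ← R3 + 6·R1.
R2 ← R2 / (3).
R1 ← R1 − 2/3·R2.
R3 ← R3 − 5·R2.
R3 ← R3 / (-10/3).
R1 ← R1 + 4/9·R3.
R2 ← R2 + 1/3·R3.
Reading off the reduced rows gives u = -5, v = -1, w = 1.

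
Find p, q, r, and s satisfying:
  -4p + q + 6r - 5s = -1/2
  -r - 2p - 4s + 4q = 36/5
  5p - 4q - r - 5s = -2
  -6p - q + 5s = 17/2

Row-reduce the augmented matrix:
R1 ← R1 / (-4).
R2 ← R2 + 2·R1.
R3 ← R3 − 5·R1.
R4 ← R4 + 6·R1.
R2 ← R2 / (7/2).
R1 ← R1 + 1/4·R2.
R3 ← R3 + 11/4·R2.
R4 ← R4 + 5/2·R2.
R3 ← R3 / (47/14).
R1 ← R1 + 25/14·R3.
R2 ← R2 + 8/7·R3.
R4 ← R4 + 83/7·R3.
R4 ← R4 / (-1526/47).
R1 ← R1 + 257/47·R4.
R2 ← R2 + 219/47·R4.
R3 ← R3 + 174/47·R4.
Reading off the reduced rows gives p = -2, q = -1/2, r = -2, s = -4/5.

p = -2, q = -1/2, r = -2, s = -4/5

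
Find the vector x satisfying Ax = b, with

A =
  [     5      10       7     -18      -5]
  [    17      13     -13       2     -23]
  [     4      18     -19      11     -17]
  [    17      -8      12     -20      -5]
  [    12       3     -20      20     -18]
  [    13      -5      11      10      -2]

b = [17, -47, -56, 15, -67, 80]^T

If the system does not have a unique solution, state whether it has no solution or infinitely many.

Row-reduce:
R1 ← R1 / (5).
R2 ← R2 − 17·R1.
R3 ← R3 − 4·R1.
R4 ← R4 − 17·R1.
R5 ← R5 − 12·R1.
R6 ← R6 − 13·R1.
R2 ← R2 / (-21).
R1 ← R1 − 2·R2.
R3 ← R3 − 10·R2.
R4 ← R4 + 42·R2.
R5 ← R5 + 21·R2.
R6 ← R6 + 31·R2.
R3 ← R3 / (-4423/105).
R1 ← R1 + 221/105·R3.
R2 ← R2 − 184/105·R3.
R4 ← R4 − 309/5·R3.
R6 ← R6 − 4948/105·R3.
R4 ← R4 / (-16731/4423).
R1 ← R1 + 1565/4423·R4.
R2 ← R2 + 3100/4423·R4.
R3 ← R3 + 5827/4423·R4.
R6 ← R6 − 113172/4423·R4.
Swap R5 and R6.
R5 ← R5 / (13191/1859).
R1 ← R1 + 4729/5577·R5.
R2 ← R2 + 2846/5577·R5.
R3 ← R3 − 670/5577·R5.
R4 ← R4 + 1085/5577·R5.
Row 6 reduces to 0 = -3, a contradiction. The system is inconsistent.

no solution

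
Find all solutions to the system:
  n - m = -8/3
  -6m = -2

m = 1/3, n = -7/3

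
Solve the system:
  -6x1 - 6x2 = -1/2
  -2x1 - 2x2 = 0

no solution

Row-reduce:
R1 ← R1 / (-6).
R2 ← R2 + 2·R1.
Row 2 reduces to 0 = 1/6, a contradiction. The system is inconsistent.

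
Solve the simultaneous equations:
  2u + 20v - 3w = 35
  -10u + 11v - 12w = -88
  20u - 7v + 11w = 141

u = 5, v = 2, w = 5

Row-reduce the augmented matrix:
R1 ← R1 / (2).
R2 ← R2 + 10·R1.
R3 ← R3 − 20·R1.
R2 ← R2 / (111).
R1 ← R1 − 10·R2.
R3 ← R3 + 207·R2.
R3 ← R3 / (-346/37).
R1 ← R1 − 69/74·R3.
R2 ← R2 + 9/37·R3.
Reading off the reduced rows gives u = 5, v = 2, w = 5.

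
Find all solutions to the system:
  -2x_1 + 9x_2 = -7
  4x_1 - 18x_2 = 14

infinitely many solutions

Row-reduce:
R1 ← R1 / (-2).
R2 ← R2 − 4·R1.
Rank is 1 with 2 unknowns, leaving x_2 free.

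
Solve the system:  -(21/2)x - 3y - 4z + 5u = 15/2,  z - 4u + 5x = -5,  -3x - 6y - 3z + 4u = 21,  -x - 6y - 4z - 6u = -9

no solution

Row-reduce:
R1 ← R1 / (-21/2).
R2 ← R2 − 5·R1.
R3 ← R3 + 3·R1.
R4 ← R4 + 1·R1.
R2 ← R2 / (-10/7).
R1 ← R1 − 2/7·R2.
R3 ← R3 + 36/7·R2.
R4 ← R4 + 40/7·R2.
R3 ← R3 / (7/5).
R1 ← R1 − 1/5·R3.
R2 ← R2 − 19/30·R3.
Row 4 reduces to 0 = -4, a contradiction. The system is inconsistent.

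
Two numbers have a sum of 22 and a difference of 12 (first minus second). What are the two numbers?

Let x = first number, y = second number.
  x + y = 22
  x - y = 12
Row-reduce the augmented matrix:
R2 ← R2 − 1·R1.
R2 ← R2 / (-2).
R1 ← R1 − 1·R2.
Reading off the reduced rows gives x = 17, y = 5.

first number: 17, second number: 5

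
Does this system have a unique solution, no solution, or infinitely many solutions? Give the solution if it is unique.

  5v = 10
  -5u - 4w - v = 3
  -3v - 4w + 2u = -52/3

u = -7/3, v = 2, w = 5/3

Row-reduce the augmented matrix:
Swap R1 and R2.
R1 ← R1 / (-5).
R3 ← R3 − 2·R1.
R2 ← R2 / (5).
R1 ← R1 − 1/5·R2.
R3 ← R3 + 17/5·R2.
R3 ← R3 / (-28/5).
R1 ← R1 − 4/5·R3.
Reading off the reduced rows gives u = -7/3, v = 2, w = 5/3.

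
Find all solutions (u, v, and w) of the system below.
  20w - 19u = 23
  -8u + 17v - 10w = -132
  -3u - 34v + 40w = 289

no solution

Row-reduce:
R1 ← R1 / (-19).
R2 ← R2 + 8·R1.
R3 ← R3 + 3·R1.
R2 ← R2 / (17).
R3 ← R3 + 34·R2.
Row 3 reduces to 0 = 2, a contradiction. The system is inconsistent.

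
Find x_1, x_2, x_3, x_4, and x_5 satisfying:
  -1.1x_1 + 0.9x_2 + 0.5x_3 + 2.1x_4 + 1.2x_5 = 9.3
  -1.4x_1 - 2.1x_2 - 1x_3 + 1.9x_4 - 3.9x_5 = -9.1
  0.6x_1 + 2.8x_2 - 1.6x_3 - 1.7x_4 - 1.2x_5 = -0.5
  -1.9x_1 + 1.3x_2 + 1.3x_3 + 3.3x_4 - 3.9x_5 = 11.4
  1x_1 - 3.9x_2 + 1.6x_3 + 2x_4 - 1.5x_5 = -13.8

Row-reduce the augmented matrix:
R1 ← R1 / (-11/10).
R2 ← R2 + 7/5·R1.
R3 ← R3 − 3/5·R1.
R4 ← R4 + 19/10·R1.
R5 ← R5 − 1·R1.
R2 ← R2 / (-357/110).
R1 ← R1 + 9/11·R2.
R3 ← R3 − 181/55·R2.
R4 ← R4 + 14/55·R2.
R5 ← R5 + 339/110·R2.
R3 ← R3 / (-1777/595).
R1 ← R1 + 5/119·R3.
R2 ← R2 − 60/119·R3.
R4 ← R4 − 48/85·R3.
R5 ← R5 − 2147/595·R3.
R4 ← R4 / (-13852/26655).
R1 ← R1 + 18077/10662·R4.
R2 ← R2 − 65/5331·R4.
R3 ← R3 − 4777/10662·R4.
R5 ← R5 − 80662/26655·R4.
R5 ← R5 / (-2876013/69260).
R1 ← R1 − 1229571/55408·R5.
R2 ← R2 − 13689/27704·R5.
R3 ← R3 + 207399/55408·R5.
R4 ← R4 − 356685/27704·R5.
Reading off the reduced rows gives x_1 = -5, x_2 = 3, x_3 = 4, x_4 = -1, x_5 = 1.

x_1 = -5, x_2 = 3, x_3 = 4, x_4 = -1, x_5 = 1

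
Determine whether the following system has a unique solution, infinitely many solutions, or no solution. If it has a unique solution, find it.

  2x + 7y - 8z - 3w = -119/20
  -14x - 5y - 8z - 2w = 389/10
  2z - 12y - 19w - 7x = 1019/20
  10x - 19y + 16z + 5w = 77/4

x = -3/5, y = -3, z = -7/4, w = -3/4

Row-reduce the augmented matrix:
R1 ← R1 / (2).
R2 ← R2 + 14·R1.
R3 ← R3 + 7·R1.
R4 ← R4 − 10·R1.
R2 ← R2 / (44).
R1 ← R1 − 7/2·R2.
R3 ← R3 − 25/2·R2.
R4 ← R4 + 54·R2.
R3 ← R3 / (-86/11).
R1 ← R1 − 12/11·R3.
R2 ← R2 + 16/11·R3.
R4 ← R4 + 248/11·R3.
R4 ← R4 / (58).
R1 ← R1 + 23/8·R4.
R2 ← R2 − 15/4·R4.
R3 ← R3 − 47/16·R4.
Reading off the reduced rows gives x = -3/5, y = -3, z = -7/4, w = -3/4.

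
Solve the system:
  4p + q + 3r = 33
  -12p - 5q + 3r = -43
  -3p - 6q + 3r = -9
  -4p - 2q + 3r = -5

Row-reduce the augmented matrix:
R1 ← R1 / (4).
R2 ← R2 + 12·R1.
R3 ← R3 + 3·R1.
R4 ← R4 + 4·R1.
R2 ← R2 / (-2).
R1 ← R1 − 1/4·R2.
R3 ← R3 + 21/4·R2.
R4 ← R4 + 1·R2.
R3 ← R3 / (-105/4).
R1 ← R1 − 9/4·R3.
R2 ← R2 + 6·R3.
R4 reduces to 0 = 0, so the extra equation is consistent.
Reading off the reduced rows gives p = 4, q = 2, r = 5.

p = 4, q = 2, r = 5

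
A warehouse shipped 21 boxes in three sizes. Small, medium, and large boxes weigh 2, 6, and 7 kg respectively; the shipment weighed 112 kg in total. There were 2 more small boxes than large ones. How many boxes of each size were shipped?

small boxes: 4, medium boxes: 15, large boxes: 2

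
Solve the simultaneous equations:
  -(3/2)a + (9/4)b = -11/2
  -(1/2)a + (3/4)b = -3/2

no solution

Row-reduce:
R1 ← R1 / (-3/2).
R2 ← R2 + 1/2·R1.
Row 2 reduces to 0 = 1/3, a contradiction. The system is inconsistent.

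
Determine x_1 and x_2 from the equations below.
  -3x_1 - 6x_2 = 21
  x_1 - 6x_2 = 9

Row-reduce the augmented matrix:
R1 ← R1 / (-3).
R2 ← R2 − 1·R1.
R2 ← R2 / (-8).
R1 ← R1 − 2·R2.
Reading off the reduced rows gives x_1 = -3, x_2 = -2.

x_1 = -3, x_2 = -2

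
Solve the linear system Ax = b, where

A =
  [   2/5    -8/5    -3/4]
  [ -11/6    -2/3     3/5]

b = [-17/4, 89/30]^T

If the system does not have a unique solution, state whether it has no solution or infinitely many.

infinitely many solutions

Row-reduce:
R1 ← R1 / (2/5).
R2 ← R2 + 11/6·R1.
R2 ← R2 / (-8).
R1 ← R1 + 4·R2.
Rank is 2 with 3 unknowns, leaving x_3 free.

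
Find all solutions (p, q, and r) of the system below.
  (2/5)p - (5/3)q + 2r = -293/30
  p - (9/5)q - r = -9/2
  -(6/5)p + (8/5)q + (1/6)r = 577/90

Row-reduce the augmented matrix:
R1 ← R1 / (2/5).
R2 ← R2 − 1·R1.
R3 ← R3 + 6/5·R1.
R2 ← R2 / (71/30).
R1 ← R1 + 25/6·R2.
R3 ← R3 + 17/5·R2.
R3 ← R3 / (-1045/426).
R1 ← R1 + 395/71·R3.
R2 ← R2 + 180/71·R3.
Reading off the reduced rows gives p = -7/3, q = 5/2, r = -7/3.

p = -7/3, q = 5/2, r = -7/3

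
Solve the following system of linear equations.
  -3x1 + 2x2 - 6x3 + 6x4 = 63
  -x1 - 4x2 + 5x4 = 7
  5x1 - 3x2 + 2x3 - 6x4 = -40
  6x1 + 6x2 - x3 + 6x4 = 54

Row-reduce the augmented matrix:
R1 ← R1 / (-3).
R2 ← R2 + 1·R1.
R3 ← R3 − 5·R1.
R4 ← R4 − 6·R1.
R2 ← R2 / (-14/3).
R1 ← R1 + 2/3·R2.
R3 ← R3 − 1/3·R2.
R4 ← R4 − 10·R2.
R3 ← R3 / (-55/7).
R1 ← R1 − 12/7·R3.
R2 ← R2 + 3/7·R3.
R4 ← R4 + 61/7·R3.
R4 ← R4 / (2173/110).
R1 ← R1 + 83/55·R4.
R2 ← R2 + 48/55·R4.
R3 ← R3 + 59/110·R4.
Reading off the reduced rows gives x1 = 1, x2 = 3, x3 = -6, x4 = 4.

x1 = 1, x2 = 3, x3 = -6, x4 = 4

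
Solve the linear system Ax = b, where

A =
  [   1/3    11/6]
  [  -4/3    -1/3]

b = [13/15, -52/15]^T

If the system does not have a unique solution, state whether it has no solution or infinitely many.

Row-reduce the augmented matrix:
R1 ← R1 / (1/3).
R2 ← R2 + 4/3·R1.
R2 ← R2 / (7).
R1 ← R1 − 11/2·R2.
Reading off the reduced rows gives x_1 = 13/5, x_2 = 0.

x_1 = 13/5, x_2 = 0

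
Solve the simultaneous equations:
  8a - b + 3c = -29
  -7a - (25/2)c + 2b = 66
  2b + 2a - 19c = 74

Row-reduce:
R1 ← R1 / (8).
R2 ← R2 + 7·R1.
R3 ← R3 − 2·R1.
R2 ← R2 / (9/8).
R1 ← R1 + 1/8·R2.
R3 ← R3 − 9/4·R2.
Rank is 2 with 3 unknowns, leaving c free.

infinitely many solutions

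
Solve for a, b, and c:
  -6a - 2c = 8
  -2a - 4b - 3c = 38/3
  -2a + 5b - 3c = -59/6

a = -4/3, b = -5/2, c = 0

Row-reduce the augmented matrix:
R1 ← R1 / (-6).
R2 ← R2 + 2·R1.
R3 ← R3 + 2·R1.
R2 ← R2 / (-4).
R3 ← R3 − 5·R2.
R3 ← R3 / (-21/4).
R1 ← R1 − 1/3·R3.
R2 ← R2 − 7/12·R3.
Reading off the reduced rows gives a = -4/3, b = -5/2, c = 0.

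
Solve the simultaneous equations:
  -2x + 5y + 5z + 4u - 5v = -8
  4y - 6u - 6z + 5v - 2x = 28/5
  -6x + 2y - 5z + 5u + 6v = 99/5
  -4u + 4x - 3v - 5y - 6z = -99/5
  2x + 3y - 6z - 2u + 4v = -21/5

Row-reduce the augmented matrix:
R1 ← R1 / (-2).
R2 ← R2 + 2·R1.
R3 ← R3 + 6·R1.
R4 ← R4 − 4·R1.
R5 ← R5 − 2·R1.
R2 ← R2 / (-1).
R1 ← R1 + 5/2·R2.
R3 ← R3 + 13·R2.
R4 ← R4 − 5·R2.
R5 ← R5 − 8·R2.
R3 ← R3 / (123).
R1 ← R1 − 25·R3.
R2 ← R2 − 11·R3.
R4 ← R4 + 51·R3.
R5 ← R5 + 89·R3.
R4 ← R4 / (5).
R1 ← R1 + 2·R4.
R2 ← R2 + 1·R4.
R3 ← R3 − 1·R4.
R5 ← R5 − 11·R4.
R5 ← R5 / (11168/615).
R1 ← R1 + 4457/1230·R5.
R2 ← R2 + 1163/615·R5.
R3 ← R3 − 463/615·R5.
R4 ← R4 + 336/205·R5.
Reading off the reduced rows gives x = -2, y = -1, z = 7/5, u = 0, v = 14/5.

x = -2, y = -1, z = 7/5, u = 0, v = 14/5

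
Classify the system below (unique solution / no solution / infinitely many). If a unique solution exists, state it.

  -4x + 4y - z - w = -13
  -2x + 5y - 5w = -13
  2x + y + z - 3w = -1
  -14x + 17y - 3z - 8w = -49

no solution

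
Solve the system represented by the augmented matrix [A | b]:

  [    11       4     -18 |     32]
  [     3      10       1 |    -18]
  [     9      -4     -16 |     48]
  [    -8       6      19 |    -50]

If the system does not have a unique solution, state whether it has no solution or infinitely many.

x_1 = 4, x_2 = -3, x_3 = 0

Row-reduce the augmented matrix:
R1 ← R1 / (11).
R2 ← R2 − 3·R1.
R3 ← R3 − 9·R1.
R4 ← R4 + 8·R1.
R2 ← R2 / (98/11).
R1 ← R1 − 4/11·R2.
R3 ← R3 + 80/11·R2.
R4 ← R4 − 98/11·R2.
R3 ← R3 / (174/49).
R1 ← R1 + 92/49·R3.
R2 ← R2 − 65/98·R3.
R4 reduces to 0 = 0, so the extra equation is consistent.
Reading off the reduced rows gives x_1 = 4, x_2 = -3, x_3 = 0.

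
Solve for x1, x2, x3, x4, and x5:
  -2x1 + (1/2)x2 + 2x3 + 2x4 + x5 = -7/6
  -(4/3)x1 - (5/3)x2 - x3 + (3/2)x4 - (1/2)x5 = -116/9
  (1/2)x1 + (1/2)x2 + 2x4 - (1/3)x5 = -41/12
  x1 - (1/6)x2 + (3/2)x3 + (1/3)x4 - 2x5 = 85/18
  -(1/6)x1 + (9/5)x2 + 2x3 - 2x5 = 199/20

x1 = 3/2, x2 = 7/3, x3 = 3, x4 = -8/3, x5 = 0

Row-reduce the augmented matrix:
R1 ← R1 / (-2).
R2 ← R2 + 4/3·R1.
R3 ← R3 − 1/2·R1.
R4 ← R4 − 1·R1.
R5 ← R5 + 1/6·R1.
R2 ← R2 / (-2).
R1 ← R1 + 1/4·R2.
R3 ← R3 − 5/8·R2.
R4 ← R4 − 1/12·R2.
R5 ← R5 − 211/120·R2.
R3 ← R3 / (-11/48).
R1 ← R1 + 17/24·R3.
R2 ← R2 − 7/6·R3.
R4 ← R4 − 173/72·R3.
R5 ← R5 + 157/720·R3.
R4 ← R4 / (3709/132).
R1 ← R1 + 98/11·R4.
R2 ← R2 − 142/11·R4.
R3 ← R3 + 245/22·R4.
R5 ← R5 + 404/165·R4.
R5 ← R5 / (-538604/166905).
R1 ← R1 + 10568/11127·R5.
R2 ← R2 − 13042/11127·R5.
R3 ← R3 + 5792/11127·R5.
R4 ← R4 + 2473/11127·R5.
Reading off the reduced rows gives x1 = 3/2, x2 = 7/3, x3 = 3, x4 = -8/3, x5 = 0.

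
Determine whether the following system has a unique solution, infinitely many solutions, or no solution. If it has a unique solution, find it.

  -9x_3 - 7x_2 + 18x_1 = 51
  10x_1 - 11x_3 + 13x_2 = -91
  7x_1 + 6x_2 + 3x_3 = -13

x_1 = 2, x_2 = -6, x_3 = 3

Row-reduce the augmented matrix:
R1 ← R1 / (18).
R2 ← R2 − 10·R1.
R3 ← R3 − 7·R1.
R2 ← R2 / (152/9).
R1 ← R1 + 7/18·R2.
R3 ← R3 − 157/18·R2.
R3 ← R3 / (1459/152).
R1 ← R1 + 97/152·R3.
R2 ← R2 + 27/76·R3.
Reading off the reduced rows gives x_1 = 2, x_2 = -6, x_3 = 3.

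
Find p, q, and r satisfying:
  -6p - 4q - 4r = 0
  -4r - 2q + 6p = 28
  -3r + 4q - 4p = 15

Row-reduce the augmented matrix:
R1 ← R1 / (-6).
R2 ← R2 − 6·R1.
R3 ← R3 + 4·R1.
R2 ← R2 / (-6).
R1 ← R1 − 2/3·R2.
R3 ← R3 − 20/3·R2.
R3 ← R3 / (-83/9).
R1 ← R1 + 2/9·R3.
R2 ← R2 − 4/3·R3.
Reading off the reduced rows gives p = 2, q = 2, r = -5.

p = 2, q = 2, r = -5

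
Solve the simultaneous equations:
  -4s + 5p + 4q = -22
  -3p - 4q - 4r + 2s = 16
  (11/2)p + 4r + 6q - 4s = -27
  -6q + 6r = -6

infinitely many solutions

Row-reduce:
R1 ← R1 / (5).
R2 ← R2 + 3·R1.
R3 ← R3 − 11/2·R1.
R2 ← R2 / (-8/5).
R1 ← R1 − 4/5·R2.
R3 ← R3 − 8/5·R2.
R4 ← R4 + 6·R2.
Swap R3 and R4.
R3 ← R3 / (21).
R1 ← R1 + 2·R3.
R2 ← R2 − 5/2·R3.
Rank is 3 with 4 unknowns, leaving s free.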